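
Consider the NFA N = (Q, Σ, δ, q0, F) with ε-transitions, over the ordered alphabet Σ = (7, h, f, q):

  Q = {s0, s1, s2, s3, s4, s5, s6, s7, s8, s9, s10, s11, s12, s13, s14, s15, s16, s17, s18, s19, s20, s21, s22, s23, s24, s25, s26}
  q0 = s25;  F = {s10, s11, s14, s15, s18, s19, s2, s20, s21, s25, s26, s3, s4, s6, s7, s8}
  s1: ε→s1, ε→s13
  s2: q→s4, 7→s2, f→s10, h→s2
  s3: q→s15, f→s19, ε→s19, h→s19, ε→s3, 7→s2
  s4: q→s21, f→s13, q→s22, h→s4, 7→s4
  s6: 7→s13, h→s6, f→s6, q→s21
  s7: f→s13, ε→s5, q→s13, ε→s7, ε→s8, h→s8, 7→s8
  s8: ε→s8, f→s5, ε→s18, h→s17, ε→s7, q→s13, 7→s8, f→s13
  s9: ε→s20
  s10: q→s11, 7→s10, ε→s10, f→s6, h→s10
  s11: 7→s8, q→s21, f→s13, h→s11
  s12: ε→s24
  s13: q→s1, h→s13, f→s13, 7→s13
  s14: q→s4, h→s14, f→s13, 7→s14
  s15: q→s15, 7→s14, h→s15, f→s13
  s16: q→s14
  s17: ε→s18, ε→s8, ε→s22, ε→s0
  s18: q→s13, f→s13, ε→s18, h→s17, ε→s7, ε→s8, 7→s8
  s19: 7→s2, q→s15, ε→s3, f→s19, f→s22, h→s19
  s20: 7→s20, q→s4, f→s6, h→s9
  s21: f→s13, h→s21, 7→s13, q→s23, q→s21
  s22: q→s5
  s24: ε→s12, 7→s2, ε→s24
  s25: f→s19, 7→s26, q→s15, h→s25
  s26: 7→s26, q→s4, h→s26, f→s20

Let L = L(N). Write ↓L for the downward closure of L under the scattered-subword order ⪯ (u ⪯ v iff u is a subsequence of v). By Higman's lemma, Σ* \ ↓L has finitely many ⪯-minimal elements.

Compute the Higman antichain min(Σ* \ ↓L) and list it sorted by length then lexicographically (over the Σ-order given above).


|Q|=27, |F|=16, |δ|=98 (23 ε).
min D↑ (14 st, q0=0, F={8}): 0:7→1,h→0,f→2,q→3 1:7→1,h→1,f→4,q→5 2:7→6,h→2,f→2,q→3 3:7→7,h→3,f→8,q→3 4:7→4,h→4,f→9,q→5 5:7→5,h→5,f→8,q→10 6:7→6,h→6,f→11,q→5 7:7→7,h→7,f→8,q→5 8:7→8,h→8,f→8,q→8 9:7→8,h→9,f→9,q→10 10:7→8,h→10,f→8,q→10 11:7→11,h→11,f→9,q→12 12:7→13,h→12,f→8,q→10 13:7→13,h→13,f→8,q→8.
'qf': N↓-sim [24, 15, 3] end={s1,s13,s5} — reject; 2/2 single-dels accept.
'7ff7': |S_i|=[24, 20, 17, 6, 2] end={s1,s13} ∉↓L; 4/4 deletions ∈↓L.
'7qq7': run [24, 20, 13, 6, 2] end={s1,s13} ∉↓L; 4/4 single-dels accept.
'f7fq7q': run [24, 22, 19, 14, 12, 9, 3] end={s1,s13,s5} rej; 6/6 single-dels accept.
4 obstructions.

A = [qf, 7ff7, 7qq7, f7fq7q].


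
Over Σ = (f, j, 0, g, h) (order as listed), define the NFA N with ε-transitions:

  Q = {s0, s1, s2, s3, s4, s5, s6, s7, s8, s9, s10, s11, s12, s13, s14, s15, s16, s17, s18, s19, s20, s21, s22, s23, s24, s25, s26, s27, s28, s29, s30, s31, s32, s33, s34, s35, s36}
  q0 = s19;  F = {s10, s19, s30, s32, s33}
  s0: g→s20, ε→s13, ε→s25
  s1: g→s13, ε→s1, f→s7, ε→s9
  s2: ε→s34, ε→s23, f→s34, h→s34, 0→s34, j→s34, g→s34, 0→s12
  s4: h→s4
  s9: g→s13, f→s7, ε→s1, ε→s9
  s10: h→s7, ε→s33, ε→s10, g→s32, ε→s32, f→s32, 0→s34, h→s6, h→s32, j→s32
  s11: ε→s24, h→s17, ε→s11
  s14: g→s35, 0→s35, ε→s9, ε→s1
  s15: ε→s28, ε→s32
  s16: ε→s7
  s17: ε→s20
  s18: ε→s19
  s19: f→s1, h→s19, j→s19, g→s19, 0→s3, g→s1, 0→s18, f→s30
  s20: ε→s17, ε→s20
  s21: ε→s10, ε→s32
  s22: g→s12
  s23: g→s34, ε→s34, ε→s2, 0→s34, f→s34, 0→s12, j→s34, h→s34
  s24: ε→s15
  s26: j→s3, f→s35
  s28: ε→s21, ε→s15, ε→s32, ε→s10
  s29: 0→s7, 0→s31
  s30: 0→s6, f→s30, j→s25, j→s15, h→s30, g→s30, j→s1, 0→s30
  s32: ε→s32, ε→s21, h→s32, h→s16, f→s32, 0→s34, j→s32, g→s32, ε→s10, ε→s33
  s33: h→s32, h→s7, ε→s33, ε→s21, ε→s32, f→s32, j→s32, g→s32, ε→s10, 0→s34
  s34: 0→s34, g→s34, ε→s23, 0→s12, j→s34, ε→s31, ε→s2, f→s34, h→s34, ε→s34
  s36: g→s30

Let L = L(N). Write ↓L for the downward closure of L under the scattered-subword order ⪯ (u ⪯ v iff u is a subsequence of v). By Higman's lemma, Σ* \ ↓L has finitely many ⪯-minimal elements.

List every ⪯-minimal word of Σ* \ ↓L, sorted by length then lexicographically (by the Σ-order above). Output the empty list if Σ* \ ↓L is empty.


|Q|=37, |F|=5, |δ|=111 (43 ε).
min D↑ (4 st, q0=0, F={3}): 0:f→1,j→0,0→0,g→0,h→0 1:f→1,j→2,0→1,g→1,h→1 2:f→2,j→2,0→3,g→2,h→2 3:f→3,j→3,0→3,g→3,h→3 (ε-aug+det+¬).
'fj0': N↓-sim [22, 19, 18, 5] end={s12,s2,s23,s31,s34} ∉↓L; 3/3 del acc.
1 obstructions.

Antichain: [fj0].


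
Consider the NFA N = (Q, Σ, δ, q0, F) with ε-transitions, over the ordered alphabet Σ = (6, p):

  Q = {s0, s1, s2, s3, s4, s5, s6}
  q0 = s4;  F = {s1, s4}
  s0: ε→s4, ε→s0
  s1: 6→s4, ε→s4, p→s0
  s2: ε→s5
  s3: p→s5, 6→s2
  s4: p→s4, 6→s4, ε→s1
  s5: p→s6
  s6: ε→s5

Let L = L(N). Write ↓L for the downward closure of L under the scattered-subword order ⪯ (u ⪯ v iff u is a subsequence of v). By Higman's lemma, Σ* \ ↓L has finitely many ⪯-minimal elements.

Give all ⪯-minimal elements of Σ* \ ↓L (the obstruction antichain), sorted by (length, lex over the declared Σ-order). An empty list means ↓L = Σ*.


|Q|=7, |F|=2, |δ|=13 (6 ε).
min D↑ (1 st, q0=0, F={}): 0:6→0,p→0 [Hopcroft].
L(D↑) = ∅; no obstructions.

min(Σ*\↓L) = [].


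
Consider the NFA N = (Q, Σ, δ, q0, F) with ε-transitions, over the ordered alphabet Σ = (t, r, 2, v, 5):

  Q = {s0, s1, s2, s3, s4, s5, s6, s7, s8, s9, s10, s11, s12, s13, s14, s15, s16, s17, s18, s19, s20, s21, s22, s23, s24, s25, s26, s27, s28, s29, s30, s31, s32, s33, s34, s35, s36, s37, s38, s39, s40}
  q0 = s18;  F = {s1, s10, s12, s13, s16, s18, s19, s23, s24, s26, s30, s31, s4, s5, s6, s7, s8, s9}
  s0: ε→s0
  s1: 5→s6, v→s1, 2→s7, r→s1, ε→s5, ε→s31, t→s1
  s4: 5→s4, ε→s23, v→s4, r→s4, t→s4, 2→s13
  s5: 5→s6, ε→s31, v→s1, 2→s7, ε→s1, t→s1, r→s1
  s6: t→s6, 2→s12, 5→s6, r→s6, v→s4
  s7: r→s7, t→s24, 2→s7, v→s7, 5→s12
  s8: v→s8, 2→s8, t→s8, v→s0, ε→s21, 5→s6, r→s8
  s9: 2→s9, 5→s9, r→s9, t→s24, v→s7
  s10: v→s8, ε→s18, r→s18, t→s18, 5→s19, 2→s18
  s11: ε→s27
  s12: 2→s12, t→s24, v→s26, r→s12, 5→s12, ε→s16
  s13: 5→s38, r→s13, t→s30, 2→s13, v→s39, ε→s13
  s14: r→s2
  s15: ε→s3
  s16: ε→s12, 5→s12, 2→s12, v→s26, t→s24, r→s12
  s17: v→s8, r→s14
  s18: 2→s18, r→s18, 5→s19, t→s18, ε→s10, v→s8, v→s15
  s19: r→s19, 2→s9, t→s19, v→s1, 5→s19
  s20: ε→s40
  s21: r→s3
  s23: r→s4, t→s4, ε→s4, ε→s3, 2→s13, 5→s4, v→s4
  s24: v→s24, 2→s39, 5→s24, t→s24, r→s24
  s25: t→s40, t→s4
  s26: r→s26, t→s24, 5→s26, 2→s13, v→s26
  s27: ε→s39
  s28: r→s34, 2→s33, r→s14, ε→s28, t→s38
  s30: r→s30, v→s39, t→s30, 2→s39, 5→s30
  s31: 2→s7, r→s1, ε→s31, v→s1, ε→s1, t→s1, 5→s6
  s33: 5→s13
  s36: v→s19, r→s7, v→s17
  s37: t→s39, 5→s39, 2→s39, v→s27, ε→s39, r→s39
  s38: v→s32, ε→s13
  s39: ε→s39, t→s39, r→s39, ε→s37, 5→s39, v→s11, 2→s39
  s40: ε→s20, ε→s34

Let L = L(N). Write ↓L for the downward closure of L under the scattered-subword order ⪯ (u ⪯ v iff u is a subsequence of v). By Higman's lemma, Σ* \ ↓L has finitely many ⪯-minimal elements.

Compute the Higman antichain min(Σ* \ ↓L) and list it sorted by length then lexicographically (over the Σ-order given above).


|Q|=41, |F|=18, |δ|=144 (27 ε).
min D↑ (14 st, q0=0, F={12}): 0:t→0,r→0,2→0,v→1,5→2 1:t→1,r→1,2→1,v→1,5→3 2:t→2,r→2,2→4,v→5,5→2 3:t→3,r→3,2→6,v→7,5→3 4:t→8,r→4,2→4,v→9,5→4 5:t→5,r→5,2→9,v→5,5→3 6:t→8,r→6,2→6,v→10,5→6 7:t→7,r→7,2→11,v→7,5→7 8:t→8,r→8,2→12,v→8,5→8 9:t→8,r→9,2→9,v→9,5→6 10:t→8,r→10,2→11,v→10,5→10 11:t→13,r→11,2→11,v→12,5→11 12:t→12,r→12,2→12,v→12,5→12 13:t→13,r→13,2→12,v→12,5→13 (ε-aug+det+¬).
'52t2': run [28, 22, 14, 6, 4] end={s11,s27,s37,s39} rej; 4/4 del acc.
'v5v2v': |S_i|=[28, 24, 16, 13, 8, 5] end={s11,s27,s32,s37,s39} ∉↓L; 5/5 del acc.
2 obstructions.

A = [52t2, v5v2v].


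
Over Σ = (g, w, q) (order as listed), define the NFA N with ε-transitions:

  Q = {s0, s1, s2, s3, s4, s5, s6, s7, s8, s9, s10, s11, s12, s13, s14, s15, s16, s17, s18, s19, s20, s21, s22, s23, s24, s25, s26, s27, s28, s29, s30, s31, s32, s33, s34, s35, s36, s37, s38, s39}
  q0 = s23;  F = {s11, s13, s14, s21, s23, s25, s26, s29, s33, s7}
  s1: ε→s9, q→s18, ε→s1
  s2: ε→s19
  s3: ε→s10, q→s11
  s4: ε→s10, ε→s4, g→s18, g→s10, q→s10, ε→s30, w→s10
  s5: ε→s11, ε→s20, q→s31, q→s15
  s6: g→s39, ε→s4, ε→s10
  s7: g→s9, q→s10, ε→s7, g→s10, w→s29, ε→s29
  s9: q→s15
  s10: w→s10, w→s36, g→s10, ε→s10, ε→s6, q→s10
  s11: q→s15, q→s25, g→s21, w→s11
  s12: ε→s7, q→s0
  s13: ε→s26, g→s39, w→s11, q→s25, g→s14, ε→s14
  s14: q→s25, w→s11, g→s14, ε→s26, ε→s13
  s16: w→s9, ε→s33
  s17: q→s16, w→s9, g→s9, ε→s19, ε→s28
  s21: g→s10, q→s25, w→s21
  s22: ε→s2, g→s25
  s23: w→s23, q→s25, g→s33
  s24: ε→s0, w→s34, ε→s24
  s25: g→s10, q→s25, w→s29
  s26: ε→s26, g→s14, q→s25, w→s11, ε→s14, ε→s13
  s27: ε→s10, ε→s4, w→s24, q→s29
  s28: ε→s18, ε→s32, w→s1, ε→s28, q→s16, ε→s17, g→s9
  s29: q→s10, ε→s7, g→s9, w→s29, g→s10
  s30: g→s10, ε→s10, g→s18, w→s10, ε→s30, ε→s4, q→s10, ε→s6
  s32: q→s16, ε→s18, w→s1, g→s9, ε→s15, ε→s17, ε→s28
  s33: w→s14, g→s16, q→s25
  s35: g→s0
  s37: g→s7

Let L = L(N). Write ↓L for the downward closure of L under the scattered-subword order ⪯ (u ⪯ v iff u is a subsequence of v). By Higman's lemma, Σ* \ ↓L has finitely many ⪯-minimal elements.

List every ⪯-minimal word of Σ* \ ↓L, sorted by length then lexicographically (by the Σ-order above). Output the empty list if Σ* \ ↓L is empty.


A = [qg, qwq, gwwgg].

|Q|=40, |F|=10, |δ|=113 (44 ε).
min D↑ (8 st, q0=0, F={4}): 0:g→1,w→0,q→2 1:g→1,w→3,q→2 2:g→4,w→5,q→2 3:g→3,w→6,q→2 4:g→4,w→4,q→4 5:g→4,w→5,q→4 6:g→7,w→6,q→2 7:g→4,w→7,q→2 (ε-aug+det+¬).
'qg': run [20, 12, 9] end={s10,s15,s18,s30,s36,s39,s4,s6,s9} rej; 2/2 deletions ∈↓L.
'qwq': N↓-sim [20, 12, 11, 8] end={s10,s15,s18,s30,s36,s39,s4,s6} — reject; 3/3 del acc.
'gwwgg': |S_i|=[20, 19, 17, 14, 13, 9] end={s10,s15,s18,s30,s36,s39,s4,s6,s9} ∉↓L; 5/5 del acc.
3 obstructions.


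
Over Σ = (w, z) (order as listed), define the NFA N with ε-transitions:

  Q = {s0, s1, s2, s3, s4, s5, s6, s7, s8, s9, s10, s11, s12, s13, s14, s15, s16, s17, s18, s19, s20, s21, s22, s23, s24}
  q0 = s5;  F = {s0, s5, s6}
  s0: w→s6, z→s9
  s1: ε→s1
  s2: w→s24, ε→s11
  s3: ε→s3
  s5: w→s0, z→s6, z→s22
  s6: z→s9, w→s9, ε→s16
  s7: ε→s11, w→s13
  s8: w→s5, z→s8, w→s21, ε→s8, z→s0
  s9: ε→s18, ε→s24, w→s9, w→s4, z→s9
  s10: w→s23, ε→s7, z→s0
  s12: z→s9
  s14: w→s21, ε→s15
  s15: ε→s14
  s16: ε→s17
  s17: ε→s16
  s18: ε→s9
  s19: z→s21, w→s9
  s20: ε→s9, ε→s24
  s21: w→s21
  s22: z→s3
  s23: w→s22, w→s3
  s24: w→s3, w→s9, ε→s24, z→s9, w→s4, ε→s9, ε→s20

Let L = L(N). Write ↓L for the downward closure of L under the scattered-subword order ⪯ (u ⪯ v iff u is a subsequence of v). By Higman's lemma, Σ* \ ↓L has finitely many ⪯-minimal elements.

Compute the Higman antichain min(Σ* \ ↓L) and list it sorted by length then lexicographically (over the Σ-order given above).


Antichain: [wz, zw, zz, www].

|Q|=25, |F|=3, |δ|=49 (19 ε).
min D↑ (4 st, q0=0, F={3}): 0:w→1,z→2 1:w→2,z→3 2:w→3,z→3 3:w→3,z→3.
'wz': run [12, 10, 6] end={s18,s20,s24,s3,s4,s9} rej; 2/2 deletions ∈↓L.
'zw': N↓-sim [12, 10, 6] end={s18,s20,s24,s3,s4,s9} rej; 2/2 single-dels accept.
'zz': run [12, 10, 6] end={s18,s20,s24,s3,s4,s9} ∉↓L; 2/2 del acc.
'www': run [12, 10, 9, 6] end={s18,s20,s24,s3,s4,s9} ∉↓L; 3/3 deletions ∈↓L.
4 obstructions.


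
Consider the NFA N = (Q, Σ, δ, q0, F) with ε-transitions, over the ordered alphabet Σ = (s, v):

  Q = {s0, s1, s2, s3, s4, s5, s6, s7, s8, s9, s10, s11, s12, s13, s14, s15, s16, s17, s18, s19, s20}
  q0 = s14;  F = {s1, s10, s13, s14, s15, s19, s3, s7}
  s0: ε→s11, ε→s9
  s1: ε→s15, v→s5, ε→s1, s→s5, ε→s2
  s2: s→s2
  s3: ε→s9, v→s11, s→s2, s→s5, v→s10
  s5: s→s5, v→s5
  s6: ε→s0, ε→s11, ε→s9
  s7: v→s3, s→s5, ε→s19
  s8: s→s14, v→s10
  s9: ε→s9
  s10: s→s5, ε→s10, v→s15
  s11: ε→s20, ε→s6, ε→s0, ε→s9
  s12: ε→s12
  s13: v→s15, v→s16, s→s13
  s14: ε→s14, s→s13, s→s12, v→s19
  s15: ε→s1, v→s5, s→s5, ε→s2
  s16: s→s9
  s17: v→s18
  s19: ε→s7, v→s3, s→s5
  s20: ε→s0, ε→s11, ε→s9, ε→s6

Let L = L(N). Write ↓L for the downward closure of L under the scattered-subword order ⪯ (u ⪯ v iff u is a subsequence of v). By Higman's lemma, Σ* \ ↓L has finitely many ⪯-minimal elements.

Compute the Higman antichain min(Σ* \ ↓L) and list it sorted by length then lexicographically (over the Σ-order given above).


Antichain: [vs, svv, vvvvv].

|Q|=21, |F|=8, |δ|=52 (25 ε).
min D↑ (7 st, q0=0, F={4}): 0:s→1,v→2 1:s→1,v→3 2:s→4,v→5 3:s→4,v→4 4:s→4,v→4 5:s→4,v→6 6:s→4,v→3.
'vs': |S_i|=[17, 14, 3] end={s2,s5,s9} — reject; 2/2 single-dels accept.
'svv': run [17, 8, 6, 1] end={s5} ∉↓L; 3/3 single-dels accept.
'vvvvv': N↓-sim [17, 14, 11, 10, 4, 1] end={s5} rej; 5/5 deletions ∈↓L.
3 minimals (antichain).


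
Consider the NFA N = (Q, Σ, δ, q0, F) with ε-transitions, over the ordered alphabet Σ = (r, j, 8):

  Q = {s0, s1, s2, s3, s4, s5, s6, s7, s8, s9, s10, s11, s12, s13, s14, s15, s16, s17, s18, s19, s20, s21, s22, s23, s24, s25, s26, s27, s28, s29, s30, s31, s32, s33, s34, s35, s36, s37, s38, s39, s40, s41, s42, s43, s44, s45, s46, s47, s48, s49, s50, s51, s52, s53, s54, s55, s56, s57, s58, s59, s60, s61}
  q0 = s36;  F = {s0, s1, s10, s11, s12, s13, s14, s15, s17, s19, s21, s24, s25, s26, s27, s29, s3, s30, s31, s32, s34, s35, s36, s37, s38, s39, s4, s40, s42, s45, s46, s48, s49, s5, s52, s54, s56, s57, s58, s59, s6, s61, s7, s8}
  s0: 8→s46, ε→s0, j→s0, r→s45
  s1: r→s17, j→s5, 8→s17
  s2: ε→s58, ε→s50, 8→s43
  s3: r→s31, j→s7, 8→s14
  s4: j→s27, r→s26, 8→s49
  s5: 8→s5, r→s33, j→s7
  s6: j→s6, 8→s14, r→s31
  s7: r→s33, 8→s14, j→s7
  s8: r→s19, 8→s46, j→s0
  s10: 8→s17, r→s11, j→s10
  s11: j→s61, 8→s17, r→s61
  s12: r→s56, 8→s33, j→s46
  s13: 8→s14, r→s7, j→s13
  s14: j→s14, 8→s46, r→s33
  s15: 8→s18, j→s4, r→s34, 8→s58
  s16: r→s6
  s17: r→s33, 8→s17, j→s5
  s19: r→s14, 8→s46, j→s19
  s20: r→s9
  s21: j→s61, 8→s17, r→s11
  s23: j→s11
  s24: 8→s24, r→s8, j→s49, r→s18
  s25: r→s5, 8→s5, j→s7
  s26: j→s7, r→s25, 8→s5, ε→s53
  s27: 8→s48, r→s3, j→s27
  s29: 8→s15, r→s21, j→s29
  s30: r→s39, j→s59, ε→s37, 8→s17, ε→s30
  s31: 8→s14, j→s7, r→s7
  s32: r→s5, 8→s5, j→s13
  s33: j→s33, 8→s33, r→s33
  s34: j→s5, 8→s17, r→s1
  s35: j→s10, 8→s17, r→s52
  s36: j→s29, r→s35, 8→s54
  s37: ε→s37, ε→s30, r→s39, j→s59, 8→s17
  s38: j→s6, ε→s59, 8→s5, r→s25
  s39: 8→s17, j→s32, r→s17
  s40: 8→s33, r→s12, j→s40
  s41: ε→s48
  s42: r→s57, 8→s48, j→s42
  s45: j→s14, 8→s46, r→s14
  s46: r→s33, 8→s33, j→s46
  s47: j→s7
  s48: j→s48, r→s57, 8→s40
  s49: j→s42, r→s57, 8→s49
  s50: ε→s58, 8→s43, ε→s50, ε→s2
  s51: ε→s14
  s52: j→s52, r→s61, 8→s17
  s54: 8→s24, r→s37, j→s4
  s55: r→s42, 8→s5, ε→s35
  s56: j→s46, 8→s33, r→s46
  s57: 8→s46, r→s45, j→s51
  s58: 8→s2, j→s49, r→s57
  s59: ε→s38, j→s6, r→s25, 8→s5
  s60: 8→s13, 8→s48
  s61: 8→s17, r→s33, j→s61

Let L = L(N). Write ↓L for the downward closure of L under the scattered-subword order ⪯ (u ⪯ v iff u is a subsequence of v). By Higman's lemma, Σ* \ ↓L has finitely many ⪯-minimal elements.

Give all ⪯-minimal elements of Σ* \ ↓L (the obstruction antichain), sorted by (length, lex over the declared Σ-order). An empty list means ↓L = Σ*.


min(Σ*\↓L) = [r8r, rrrr, jrjr, 88r88, 8jj888].

|Q|=62, |F|=44, |δ|=163 (16 ε).
min D↑ (43 st, q0=0, F={14}): 0:r→1,j→2,8→3 1:r→4,j→5,8→6 2:r→7,j→2,8→8 3:r→9,j→10,8→11 4:r→12,j→4,8→6 5:r→13,j→5,8→6 6:r→14,j→15,8→6 7:r→13,j→12,8→6 8:r→16,j→10,8→17 9:r→18,j→19,8→6 10:r→20,j→21,8→22 11:r→23,j→22,8→11 12:r→14,j→12,8→6 13:r→12,j→12,8→6 14:r→14,j→14,8→14 15:r→14,j→24,8→15 16:r→25,j→15,8→6 17:r→26,j→22,8→17 18:r→6,j→27,8→6 19:r→28,j→29,8→15 20:r→28,j→24,8→15 21:r→30,j→21,8→31 22:r→26,j→32,8→22 23:r→33,j→34,8→35 24:r→14,j→24,8→36 25:r→6,j→15,8→6 26:r→37,j→36,8→35 27:r→15,j→38,8→15 28:r→15,j→24,8→15 29:r→39,j→29,8→36 30:r→39,j→24,8→36 31:r→26,j→31,8→40 32:r→26,j→32,8→31 33:r→36,j→33,8→35 34:r→37,j→34,8→35 35:r→14,j→35,8→14 36:r→14,j→36,8→35 37:r→36,j→36,8→35 38:r→24,j→38,8→36 39:r→24,j→24,8→36 40:r→41,j→40,8→14 41:r→42,j→35,8→14 42:r→35,j→35,8→14 (ε-aug+det+¬).
'r8r': |S_i|=[51, 36, 6, 1] end={s33} — reject; 3/3 single-dels accept.
'rrrr': N↓-sim [51, 36, 18, 7, 1] end={s33} — reject; 4/4 deletions ∈↓L.
'jrjr': N↓-sim [51, 43, 21, 8, 1] end={s33} ∉↓L; 4/4 del acc.
'88r88': run [51, 43, 24, 12, 2, 1] end={s33} rej; 5/5 del acc.
'8jj888': N↓-sim [51, 43, 28, 19, 10, 5, 1] end={s33} — reject; 6/6 del acc.
5 minimals (antichain).


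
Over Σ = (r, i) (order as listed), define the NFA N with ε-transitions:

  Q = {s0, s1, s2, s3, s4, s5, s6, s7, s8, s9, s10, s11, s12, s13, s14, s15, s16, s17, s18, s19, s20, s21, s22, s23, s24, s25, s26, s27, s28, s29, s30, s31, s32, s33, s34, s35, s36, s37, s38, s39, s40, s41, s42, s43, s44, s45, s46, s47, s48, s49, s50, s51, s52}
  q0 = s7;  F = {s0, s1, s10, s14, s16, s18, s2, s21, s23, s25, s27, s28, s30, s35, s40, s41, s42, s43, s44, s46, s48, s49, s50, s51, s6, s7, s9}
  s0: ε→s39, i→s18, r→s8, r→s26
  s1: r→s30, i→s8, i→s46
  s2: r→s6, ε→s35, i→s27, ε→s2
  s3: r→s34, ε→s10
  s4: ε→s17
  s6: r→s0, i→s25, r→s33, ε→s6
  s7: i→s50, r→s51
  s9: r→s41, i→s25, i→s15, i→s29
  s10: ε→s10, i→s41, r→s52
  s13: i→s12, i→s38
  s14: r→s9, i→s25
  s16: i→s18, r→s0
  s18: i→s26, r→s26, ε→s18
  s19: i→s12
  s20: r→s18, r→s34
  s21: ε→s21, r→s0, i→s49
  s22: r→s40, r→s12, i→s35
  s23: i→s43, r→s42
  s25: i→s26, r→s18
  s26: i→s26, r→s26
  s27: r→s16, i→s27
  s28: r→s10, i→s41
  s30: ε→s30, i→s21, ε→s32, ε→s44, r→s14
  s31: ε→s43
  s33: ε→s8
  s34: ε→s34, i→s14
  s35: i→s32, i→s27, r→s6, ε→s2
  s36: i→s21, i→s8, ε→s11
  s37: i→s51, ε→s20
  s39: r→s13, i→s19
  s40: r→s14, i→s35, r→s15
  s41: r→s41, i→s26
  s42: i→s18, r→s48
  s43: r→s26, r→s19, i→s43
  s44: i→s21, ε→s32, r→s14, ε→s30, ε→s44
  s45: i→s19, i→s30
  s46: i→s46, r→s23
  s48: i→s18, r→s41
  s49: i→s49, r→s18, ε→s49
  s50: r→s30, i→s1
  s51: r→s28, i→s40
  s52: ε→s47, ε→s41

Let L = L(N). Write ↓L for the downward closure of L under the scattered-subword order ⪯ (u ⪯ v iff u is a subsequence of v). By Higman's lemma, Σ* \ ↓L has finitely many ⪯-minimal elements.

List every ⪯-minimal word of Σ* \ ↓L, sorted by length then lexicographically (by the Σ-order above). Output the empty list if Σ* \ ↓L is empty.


Antichain: [rrii, rrrri, irirr, riirrr, iriiri, iiirir].

|Q|=53, |F|=27, |δ|=105 (24 ε).
min D↑ (26 st, q0=0, F={13}): 0:r→1,i→2 1:r→3,i→4 2:r→5,i→6 3:r→7,i→8 4:r→9,i→10 5:r→9,i→11 6:r→5,i→12 7:r→8,i→8 8:r→8,i→13 9:r→14,i→15 10:r→16,i→17 11:r→18,i→19 12:r→20,i→12 13:r→13,i→13 14:r→8,i→15 15:r→21,i→13 16:r→18,i→15 17:r→22,i→17 18:r→13,i→21 19:r→21,i→19 20:r→23,i→24 21:r→13,i→13 22:r→18,i→21 23:r→25,i→21 24:r→13,i→24 25:r→8,i→21.
'rrii': |S_i|=[40, 36, 24, 9, 2] end={s12,s26} — reject; 4/4 del acc.
'rrrri': N↓-sim [40, 36, 24, 19, 9, 3] end={s12,s26,s38} ∉↓L; 5/5 del acc.
'irirr': run [40, 34, 27, 15, 9, 5] end={s12,s13,s26,s38,s8} — reject; 5/5 deletions ∈↓L.
'riirrr': N↓-sim [40, 36, 26, 21, 13, 10, 5] end={s12,s13,s26,s38,s8} — reject; 6/6 deletions ∈↓L.
'iriiri': run [40, 34, 27, 15, 7, 4, 2] end={s12,s26} ∉↓L; 6/6 deletions ∈↓L.
'iiirir': run [40, 34, 32, 23, 15, 6, 3] end={s12,s19,s26} — reject; 6/6 del acc.
6 obstructions.


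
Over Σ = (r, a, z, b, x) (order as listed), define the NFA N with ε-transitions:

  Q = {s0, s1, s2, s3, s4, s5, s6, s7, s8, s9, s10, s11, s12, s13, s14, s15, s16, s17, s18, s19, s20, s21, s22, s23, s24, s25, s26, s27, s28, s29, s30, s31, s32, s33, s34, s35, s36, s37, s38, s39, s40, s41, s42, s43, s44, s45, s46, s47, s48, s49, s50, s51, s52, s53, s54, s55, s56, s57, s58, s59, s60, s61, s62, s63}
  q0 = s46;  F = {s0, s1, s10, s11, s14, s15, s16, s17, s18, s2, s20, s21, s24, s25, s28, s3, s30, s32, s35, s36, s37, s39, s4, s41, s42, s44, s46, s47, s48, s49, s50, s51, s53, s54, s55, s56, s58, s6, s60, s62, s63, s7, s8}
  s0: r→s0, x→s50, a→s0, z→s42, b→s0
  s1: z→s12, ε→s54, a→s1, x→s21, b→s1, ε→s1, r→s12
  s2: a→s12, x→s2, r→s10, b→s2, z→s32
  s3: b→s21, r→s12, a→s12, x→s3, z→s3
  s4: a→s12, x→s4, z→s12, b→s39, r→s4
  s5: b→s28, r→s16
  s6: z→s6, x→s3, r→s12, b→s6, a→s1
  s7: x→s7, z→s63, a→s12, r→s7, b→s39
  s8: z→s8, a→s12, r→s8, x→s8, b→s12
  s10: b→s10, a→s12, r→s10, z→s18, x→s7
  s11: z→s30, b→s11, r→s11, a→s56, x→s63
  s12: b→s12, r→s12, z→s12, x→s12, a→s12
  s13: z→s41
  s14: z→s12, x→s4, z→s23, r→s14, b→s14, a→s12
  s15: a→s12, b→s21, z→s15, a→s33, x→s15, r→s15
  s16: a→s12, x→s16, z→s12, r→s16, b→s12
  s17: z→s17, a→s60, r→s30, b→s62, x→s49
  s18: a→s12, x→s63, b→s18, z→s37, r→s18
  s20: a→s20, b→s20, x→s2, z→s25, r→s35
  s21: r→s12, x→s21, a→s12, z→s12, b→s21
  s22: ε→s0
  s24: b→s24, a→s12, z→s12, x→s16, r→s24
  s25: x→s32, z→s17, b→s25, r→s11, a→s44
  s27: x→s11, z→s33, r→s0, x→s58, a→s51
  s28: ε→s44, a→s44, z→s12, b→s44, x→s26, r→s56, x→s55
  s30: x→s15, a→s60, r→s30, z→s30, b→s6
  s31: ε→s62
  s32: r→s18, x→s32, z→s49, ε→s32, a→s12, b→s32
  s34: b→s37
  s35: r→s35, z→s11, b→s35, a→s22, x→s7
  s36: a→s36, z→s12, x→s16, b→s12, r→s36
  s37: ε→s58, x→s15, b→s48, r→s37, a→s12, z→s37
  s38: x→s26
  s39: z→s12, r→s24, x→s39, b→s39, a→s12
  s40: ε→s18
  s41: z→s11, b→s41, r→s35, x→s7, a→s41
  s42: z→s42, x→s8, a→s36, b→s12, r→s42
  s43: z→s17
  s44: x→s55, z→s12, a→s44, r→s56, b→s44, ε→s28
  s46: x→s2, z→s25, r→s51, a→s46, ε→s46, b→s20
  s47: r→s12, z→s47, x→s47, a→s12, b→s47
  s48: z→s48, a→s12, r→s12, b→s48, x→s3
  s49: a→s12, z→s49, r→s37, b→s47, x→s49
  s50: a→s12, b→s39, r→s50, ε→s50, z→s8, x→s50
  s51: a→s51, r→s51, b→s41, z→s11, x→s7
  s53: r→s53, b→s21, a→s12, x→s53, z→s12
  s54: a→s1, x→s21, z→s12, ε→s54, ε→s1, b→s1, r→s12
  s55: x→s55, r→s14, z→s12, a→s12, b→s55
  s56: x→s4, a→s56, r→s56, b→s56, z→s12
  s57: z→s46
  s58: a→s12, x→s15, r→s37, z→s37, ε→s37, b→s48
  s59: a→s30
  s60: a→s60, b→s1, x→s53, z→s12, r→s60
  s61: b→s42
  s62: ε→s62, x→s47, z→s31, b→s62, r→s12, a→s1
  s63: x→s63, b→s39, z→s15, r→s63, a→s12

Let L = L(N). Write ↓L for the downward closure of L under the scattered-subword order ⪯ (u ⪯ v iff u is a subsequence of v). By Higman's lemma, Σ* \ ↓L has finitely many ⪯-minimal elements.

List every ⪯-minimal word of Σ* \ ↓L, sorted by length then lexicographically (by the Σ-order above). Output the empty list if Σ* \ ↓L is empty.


min(Σ*\↓L) = [xa, zaz, rxbz, zzbr, brazb, rxbrxb].

|Q|=64, |F|=43, |δ|=252 (15 ε).
min D↑ (41 st, q0=0, F={13}): 0:r→1,a→0,z→2,b→3,x→4 1:r→1,a→1,z→5,b→6,x→7 2:r→5,a→8,z→9,b→2,x→10 3:r→11,a→3,z→2,b→3,x→4 4:r→12,a→13,z→10,b→4,x→4 5:r→5,a→14,z→15,b→5,x→16 6:r→11,a→6,z→5,b→6,x→7 7:r→7,a→13,z→16,b→17,x→7 8:r→14,a→8,z→13,b→8,x→18 9:r→15,a→19,z→9,b→20,x→21 10:r→22,a→13,z→21,b→10,x→10 11:r→11,a→23,z→5,b→11,x→7 12:r→12,a→13,z→22,b→12,x→7 13:r→13,a→13,z→13,b→13,x→13 14:r→14,a→14,z→13,b→14,x→24 15:r→15,a→19,z→15,b→25,x→26 16:r→16,a→13,z→26,b→17,x→16 17:r→27,a→13,z→13,b→17,x→17 18:r→28,a→13,z→13,b→18,x→18 19:r→19,a→19,z→13,b→29,x→30 20:r→13,a→29,z→20,b→20,x→31 21:r→32,a→13,z→21,b→31,x→21 22:r→22,a→13,z→32,b→22,x→16 23:r→23,a→23,z→33,b→23,x→34 24:r→24,a→13,z→13,b→17,x→24 25:r→13,a→29,z→25,b→25,x→35 26:r→26,a→13,z→26,b→36,x→26 27:r→27,a→13,z→13,b→27,x→37 28:r→28,a→13,z→13,b→28,x→24 29:r→13,a→29,z→13,b→29,x→36 30:r→30,a→13,z→13,b→36,x→30 31:r→13,a→13,z→31,b→31,x→31 32:r→32,a→13,z→32,b→38,x→26 33:r→33,a→39,z→33,b→13,x→40 34:r→34,a→13,z→40,b→17,x→34 35:r→13,a→13,z→35,b→36,x→35 36:r→13,a→13,z→13,b→36,x→36 37:r→37,a→13,z→13,b→13,x→37 38:r→13,a→13,z→38,b→38,x→35 39:r→39,a→39,z→13,b→13,x→37 40:r→40,a→13,z→40,b→13,x→40.
'xa': N↓-sim [49, 27, 2] end={s12,s33} — reject; 2/2 del acc.
'zaz': run [49, 38, 19, 2] end={s12,s23} ∉↓L; 3/3 deletions ∈↓L.
'rxbz': N↓-sim [49, 35, 14, 5, 1] end={s12} rej; 4/4 deletions ∈↓L.
'zzbr': |S_i|=[49, 38, 24, 10, 1] end={s12} — reject; 4/4 single-dels accept.
'brazb': |S_i|=[49, 47, 33, 18, 5, 1] end={s12} — reject; 5/5 single-dels accept.
'rxbrxb': |S_i|=[49, 35, 14, 5, 3, 2, 1] end={s12} ∉↓L; 6/6 single-dels accept.
6 words, ⪯-incomp.


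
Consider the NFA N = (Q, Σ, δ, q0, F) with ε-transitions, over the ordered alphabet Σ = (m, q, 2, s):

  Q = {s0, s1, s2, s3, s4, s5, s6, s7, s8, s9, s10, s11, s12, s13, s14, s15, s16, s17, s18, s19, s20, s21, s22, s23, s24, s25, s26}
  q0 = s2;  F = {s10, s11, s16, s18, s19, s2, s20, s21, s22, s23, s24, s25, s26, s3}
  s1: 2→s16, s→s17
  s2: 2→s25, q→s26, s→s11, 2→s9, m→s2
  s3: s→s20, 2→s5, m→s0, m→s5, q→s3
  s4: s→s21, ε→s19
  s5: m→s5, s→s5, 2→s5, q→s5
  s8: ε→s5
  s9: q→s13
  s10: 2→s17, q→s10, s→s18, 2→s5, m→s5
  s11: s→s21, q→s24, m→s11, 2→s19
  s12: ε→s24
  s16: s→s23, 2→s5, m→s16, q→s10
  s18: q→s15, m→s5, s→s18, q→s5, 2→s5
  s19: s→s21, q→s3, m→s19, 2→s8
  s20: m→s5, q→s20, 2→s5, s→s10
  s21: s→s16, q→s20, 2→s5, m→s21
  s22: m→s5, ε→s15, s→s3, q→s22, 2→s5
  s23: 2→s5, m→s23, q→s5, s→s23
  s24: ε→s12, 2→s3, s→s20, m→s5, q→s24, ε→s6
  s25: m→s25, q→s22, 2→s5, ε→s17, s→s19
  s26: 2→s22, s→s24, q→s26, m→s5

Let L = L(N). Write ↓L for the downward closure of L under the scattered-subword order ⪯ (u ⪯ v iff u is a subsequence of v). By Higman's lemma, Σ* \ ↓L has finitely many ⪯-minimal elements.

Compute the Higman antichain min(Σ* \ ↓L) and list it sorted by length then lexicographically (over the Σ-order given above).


|Q|=27, |F|=14, |δ|=75 (7 ε).
min D↑ (15 st, q0=0, F={4}): 0:m→0,q→1,2→2,s→3 1:m→4,q→1,2→5,s→6 2:m→2,q→5,2→4,s→7 3:m→3,q→6,2→7,s→8 4:m→4,q→4,2→4,s→4 5:m→4,q→5,2→4,s→9 6:m→4,q→6,2→9,s→10 7:m→7,q→9,2→4,s→8 8:m→8,q→10,2→4,s→11 9:m→4,q→9,2→4,s→10 10:m→4,q→10,2→4,s→12 11:m→11,q→12,2→4,s→13 12:m→4,q→12,2→4,s→14 13:m→13,q→4,2→4,s→13 14:m→4,q→4,2→4,s→14 (ε-aug+det+¬).
'qm': N↓-sim [23, 14, 2] end={s0,s5} rej; 2/2 del acc.
'22': run [23, 17, 3] end={s17,s5,s8} ∉↓L; 2/2 del acc.
'ss2': run [23, 17, 9, 2] end={s17,s5} ∉↓L; 3/3 single-dels accept.
'ssssq': N↓-sim [23, 17, 9, 7, 4, 2] end={s15,s5} rej; 5/5 deletions ∈↓L.
4 obstructions.

A = [qm, 22, ss2, ssssq].


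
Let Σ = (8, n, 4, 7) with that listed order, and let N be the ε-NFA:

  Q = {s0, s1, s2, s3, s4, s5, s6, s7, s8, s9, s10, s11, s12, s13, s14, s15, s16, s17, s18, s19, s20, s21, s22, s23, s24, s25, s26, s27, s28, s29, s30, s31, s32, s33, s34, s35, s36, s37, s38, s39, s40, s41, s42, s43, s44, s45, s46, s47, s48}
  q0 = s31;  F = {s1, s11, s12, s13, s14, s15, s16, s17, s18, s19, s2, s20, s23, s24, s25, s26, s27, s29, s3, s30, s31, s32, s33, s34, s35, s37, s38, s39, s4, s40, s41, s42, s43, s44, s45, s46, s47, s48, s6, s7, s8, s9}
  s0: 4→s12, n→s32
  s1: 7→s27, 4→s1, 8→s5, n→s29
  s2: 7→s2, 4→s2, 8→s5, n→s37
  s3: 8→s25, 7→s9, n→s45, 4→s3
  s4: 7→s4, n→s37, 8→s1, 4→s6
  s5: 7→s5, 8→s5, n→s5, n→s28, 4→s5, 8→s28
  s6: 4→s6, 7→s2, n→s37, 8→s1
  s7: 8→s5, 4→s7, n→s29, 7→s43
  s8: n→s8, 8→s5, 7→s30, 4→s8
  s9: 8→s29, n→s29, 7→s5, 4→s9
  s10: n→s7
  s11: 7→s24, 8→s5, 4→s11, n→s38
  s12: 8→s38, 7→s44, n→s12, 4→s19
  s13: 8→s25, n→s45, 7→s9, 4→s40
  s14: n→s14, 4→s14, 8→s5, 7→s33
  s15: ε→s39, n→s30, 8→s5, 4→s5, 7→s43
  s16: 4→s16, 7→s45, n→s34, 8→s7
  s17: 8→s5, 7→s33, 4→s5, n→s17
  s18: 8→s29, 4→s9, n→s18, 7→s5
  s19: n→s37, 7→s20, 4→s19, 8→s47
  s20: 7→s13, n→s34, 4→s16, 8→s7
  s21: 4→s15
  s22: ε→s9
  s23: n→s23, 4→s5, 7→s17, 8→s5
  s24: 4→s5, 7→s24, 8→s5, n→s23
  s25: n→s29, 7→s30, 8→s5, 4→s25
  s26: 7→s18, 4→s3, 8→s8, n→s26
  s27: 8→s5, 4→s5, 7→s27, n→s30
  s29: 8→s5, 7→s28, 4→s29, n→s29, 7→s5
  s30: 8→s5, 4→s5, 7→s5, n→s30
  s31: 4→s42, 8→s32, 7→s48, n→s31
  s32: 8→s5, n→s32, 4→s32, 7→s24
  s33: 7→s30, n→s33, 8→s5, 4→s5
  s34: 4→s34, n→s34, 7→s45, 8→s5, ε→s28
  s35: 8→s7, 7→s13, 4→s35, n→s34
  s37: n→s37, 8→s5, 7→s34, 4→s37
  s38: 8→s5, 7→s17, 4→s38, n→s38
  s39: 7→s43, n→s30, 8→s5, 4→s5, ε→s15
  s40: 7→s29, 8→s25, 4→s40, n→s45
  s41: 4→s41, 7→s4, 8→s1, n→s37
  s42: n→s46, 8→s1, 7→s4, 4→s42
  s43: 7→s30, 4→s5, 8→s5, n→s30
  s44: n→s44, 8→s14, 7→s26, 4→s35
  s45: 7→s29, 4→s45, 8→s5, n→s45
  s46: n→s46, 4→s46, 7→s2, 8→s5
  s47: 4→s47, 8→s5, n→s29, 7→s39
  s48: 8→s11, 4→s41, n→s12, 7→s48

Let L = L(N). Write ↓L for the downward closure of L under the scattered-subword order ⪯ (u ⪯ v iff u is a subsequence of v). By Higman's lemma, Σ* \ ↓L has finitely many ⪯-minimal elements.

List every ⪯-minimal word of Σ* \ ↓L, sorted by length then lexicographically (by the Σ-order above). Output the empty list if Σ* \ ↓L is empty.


Antichain: [88, 874, 4n8, 48n7, 47478, 7n7777].

|Q|=49, |F|=42, |δ|=183 (4 ε).
min D↑ (42 st, q0=0, F={4}): 0:8→1,n→0,4→2,7→3 1:8→4,n→1,4→1,7→5 2:8→6,n→7,4→2,7→8 3:8→9,n→10,4→11,7→3 4:8→4,n→4,4→4,7→4 5:8→4,n→12,4→4,7→5 6:8→4,n→13,4→6,7→14 7:8→4,n→7,4→7,7→15 8:8→6,n→16,4→17,7→8 9:8→4,n→18,4→9,7→5 10:8→18,n→10,4→19,7→20 11:8→6,n→16,4→11,7→8 12:8→4,n→12,4→4,7→21 13:8→4,n→13,4→13,7→4 14:8→4,n→22,4→4,7→14 15:8→4,n→16,4→15,7→15 16:8→4,n→16,4→16,7→23 17:8→6,n→16,4→17,7→15 18:8→4,n→18,4→18,7→21 19:8→24,n→16,4→19,7→25 20:8→26,n→20,4→27,7→28 21:8→4,n→21,4→4,7→29 22:8→4,n→22,4→4,7→4 23:8→4,n→23,4→23,7→30 24:8→4,n→13,4→24,7→31 25:8→32,n→23,4→33,7→34 26:8→4,n→26,4→26,7→29 27:8→32,n→23,4→27,7→34 28:8→35,n→28,4→36,7→37 29:8→4,n→29,4→4,7→22 30:8→4,n→30,4→30,7→13 31:8→4,n→22,4→4,7→38 32:8→4,n→13,4→32,7→38 33:8→32,n→23,4→33,7→30 34:8→39,n→30,4→40,7→41 35:8→4,n→35,4→35,7→22 36:8→39,n→30,4→36,7→41 37:8→13,n→37,4→41,7→4 38:8→4,n→22,4→4,7→22 39:8→4,n→13,4→39,7→22 40:8→39,n→30,4→40,7→13 41:8→13,n→13,4→41,7→4 (ε-aug+det+¬).
'88': |S_i|=[44, 21, 2] end={s28,s5} — reject; 2/2 del acc.
'874': N↓-sim [44, 21, 11, 2] end={s28,s5} ∉↓L; 3/3 deletions ∈↓L.
'4n8': N↓-sim [44, 38, 17, 2] end={s28,s5} ∉↓L; 3/3 del acc.
'48n7': N↓-sim [44, 38, 12, 4, 2] end={s28,s5} ∉↓L; 4/4 del acc.
'47478': N↓-sim [44, 38, 26, 17, 10, 2] end={s28,s5} rej; 5/5 del acc.
'7n7777': run [44, 40, 31, 25, 15, 6, 2] end={s28,s5} — reject; 6/6 deletions ∈↓L.
6 obstructions.


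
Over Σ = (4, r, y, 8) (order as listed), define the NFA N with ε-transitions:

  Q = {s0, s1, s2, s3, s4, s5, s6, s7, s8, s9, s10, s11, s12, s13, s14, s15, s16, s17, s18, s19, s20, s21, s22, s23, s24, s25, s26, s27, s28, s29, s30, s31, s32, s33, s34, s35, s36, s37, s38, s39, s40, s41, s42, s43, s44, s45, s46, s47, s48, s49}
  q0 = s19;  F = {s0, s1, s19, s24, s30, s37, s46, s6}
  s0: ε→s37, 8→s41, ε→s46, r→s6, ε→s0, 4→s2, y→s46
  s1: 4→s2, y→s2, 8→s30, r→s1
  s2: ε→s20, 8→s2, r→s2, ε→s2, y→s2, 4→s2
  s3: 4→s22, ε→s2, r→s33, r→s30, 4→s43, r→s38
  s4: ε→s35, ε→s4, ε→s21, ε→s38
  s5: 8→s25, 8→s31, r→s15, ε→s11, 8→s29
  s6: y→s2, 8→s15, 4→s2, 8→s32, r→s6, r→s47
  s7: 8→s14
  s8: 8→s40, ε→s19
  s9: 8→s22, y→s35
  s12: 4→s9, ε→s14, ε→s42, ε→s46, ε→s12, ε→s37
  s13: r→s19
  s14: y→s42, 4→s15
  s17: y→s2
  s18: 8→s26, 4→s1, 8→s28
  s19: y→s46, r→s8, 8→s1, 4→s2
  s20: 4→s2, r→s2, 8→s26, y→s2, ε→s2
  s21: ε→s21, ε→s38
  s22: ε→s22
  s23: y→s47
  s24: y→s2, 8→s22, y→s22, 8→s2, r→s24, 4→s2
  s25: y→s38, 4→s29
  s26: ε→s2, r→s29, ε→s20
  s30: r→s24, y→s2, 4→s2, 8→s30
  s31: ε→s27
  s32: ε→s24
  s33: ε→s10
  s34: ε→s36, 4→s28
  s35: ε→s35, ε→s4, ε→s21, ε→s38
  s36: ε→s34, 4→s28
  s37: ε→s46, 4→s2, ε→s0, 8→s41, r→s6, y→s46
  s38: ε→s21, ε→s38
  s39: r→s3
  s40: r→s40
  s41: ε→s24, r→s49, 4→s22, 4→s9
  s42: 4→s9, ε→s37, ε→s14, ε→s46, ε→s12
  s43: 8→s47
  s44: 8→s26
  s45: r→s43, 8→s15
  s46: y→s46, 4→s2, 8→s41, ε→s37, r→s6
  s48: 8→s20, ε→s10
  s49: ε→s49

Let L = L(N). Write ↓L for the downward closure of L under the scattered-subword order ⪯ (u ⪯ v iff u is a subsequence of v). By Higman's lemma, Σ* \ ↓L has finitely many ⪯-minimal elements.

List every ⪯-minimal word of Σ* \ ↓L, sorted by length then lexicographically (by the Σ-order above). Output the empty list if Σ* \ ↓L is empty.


|Q|=50, |F|=8, |δ|=126 (44 ε).
min D↑ (7 st, q0=0, F={1}): 0:4→1,r→0,y→2,8→3 1:4→1,r→1,y→1,8→1 2:4→1,r→4,y→2,8→5 3:4→1,r→3,y→1,8→6 4:4→1,r→4,y→1,8→5 5:4→1,r→5,y→1,8→1 6:4→1,r→5,y→1,8→6 (ε-aug+det+¬).
'4': N↓-sim [25, 10] end={s2,s20,s21,s22,s26,s29,s35,s38,s4,s9} rej; 1/1 single-dels accept.
'8y': |S_i|=[25, 18, 9] end={s2,s20,s21,s22,s26,s29,s35,s38,s4} ∉↓L; 2/2 single-dels accept.
'yry': N↓-sim [25, 20, 11, 5] end={s2,s20,s22,s26,s29} — reject; 3/3 del acc.
'y88': run [25, 20, 15, 5] end={s2,s20,s22,s26,s29} rej; 3/3 single-dels accept.
'88r8': run [25, 18, 7, 6, 5] end={s2,s20,s22,s26,s29} — reject; 4/4 del acc.
5 obstructions.

Antichain: [4, 8y, yry, y88, 88r8].


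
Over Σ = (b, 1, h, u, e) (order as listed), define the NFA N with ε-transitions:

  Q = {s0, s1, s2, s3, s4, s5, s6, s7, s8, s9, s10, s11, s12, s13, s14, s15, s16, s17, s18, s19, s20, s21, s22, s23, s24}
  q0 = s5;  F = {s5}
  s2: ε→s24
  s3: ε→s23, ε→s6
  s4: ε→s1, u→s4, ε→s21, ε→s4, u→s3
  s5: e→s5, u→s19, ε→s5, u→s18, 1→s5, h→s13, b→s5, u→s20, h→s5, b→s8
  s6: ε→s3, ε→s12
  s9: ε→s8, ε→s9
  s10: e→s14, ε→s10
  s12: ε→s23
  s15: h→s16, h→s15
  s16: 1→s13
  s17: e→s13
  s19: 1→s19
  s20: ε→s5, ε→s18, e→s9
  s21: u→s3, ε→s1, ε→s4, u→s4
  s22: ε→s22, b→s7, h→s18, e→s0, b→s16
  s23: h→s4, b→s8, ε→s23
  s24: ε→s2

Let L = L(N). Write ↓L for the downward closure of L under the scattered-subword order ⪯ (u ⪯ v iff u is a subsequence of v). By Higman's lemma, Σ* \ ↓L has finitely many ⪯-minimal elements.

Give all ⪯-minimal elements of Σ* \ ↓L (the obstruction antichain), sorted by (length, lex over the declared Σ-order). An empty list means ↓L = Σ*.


min(Σ*\↓L) = [].

|Q|=25, |F|=1, |δ|=46 (20 ε).
min D↑ (1 st, q0=0, F={}): 0:b→0,1→0,h→0,u→0,e→0.
L(D↑) = ∅; no obstructions.


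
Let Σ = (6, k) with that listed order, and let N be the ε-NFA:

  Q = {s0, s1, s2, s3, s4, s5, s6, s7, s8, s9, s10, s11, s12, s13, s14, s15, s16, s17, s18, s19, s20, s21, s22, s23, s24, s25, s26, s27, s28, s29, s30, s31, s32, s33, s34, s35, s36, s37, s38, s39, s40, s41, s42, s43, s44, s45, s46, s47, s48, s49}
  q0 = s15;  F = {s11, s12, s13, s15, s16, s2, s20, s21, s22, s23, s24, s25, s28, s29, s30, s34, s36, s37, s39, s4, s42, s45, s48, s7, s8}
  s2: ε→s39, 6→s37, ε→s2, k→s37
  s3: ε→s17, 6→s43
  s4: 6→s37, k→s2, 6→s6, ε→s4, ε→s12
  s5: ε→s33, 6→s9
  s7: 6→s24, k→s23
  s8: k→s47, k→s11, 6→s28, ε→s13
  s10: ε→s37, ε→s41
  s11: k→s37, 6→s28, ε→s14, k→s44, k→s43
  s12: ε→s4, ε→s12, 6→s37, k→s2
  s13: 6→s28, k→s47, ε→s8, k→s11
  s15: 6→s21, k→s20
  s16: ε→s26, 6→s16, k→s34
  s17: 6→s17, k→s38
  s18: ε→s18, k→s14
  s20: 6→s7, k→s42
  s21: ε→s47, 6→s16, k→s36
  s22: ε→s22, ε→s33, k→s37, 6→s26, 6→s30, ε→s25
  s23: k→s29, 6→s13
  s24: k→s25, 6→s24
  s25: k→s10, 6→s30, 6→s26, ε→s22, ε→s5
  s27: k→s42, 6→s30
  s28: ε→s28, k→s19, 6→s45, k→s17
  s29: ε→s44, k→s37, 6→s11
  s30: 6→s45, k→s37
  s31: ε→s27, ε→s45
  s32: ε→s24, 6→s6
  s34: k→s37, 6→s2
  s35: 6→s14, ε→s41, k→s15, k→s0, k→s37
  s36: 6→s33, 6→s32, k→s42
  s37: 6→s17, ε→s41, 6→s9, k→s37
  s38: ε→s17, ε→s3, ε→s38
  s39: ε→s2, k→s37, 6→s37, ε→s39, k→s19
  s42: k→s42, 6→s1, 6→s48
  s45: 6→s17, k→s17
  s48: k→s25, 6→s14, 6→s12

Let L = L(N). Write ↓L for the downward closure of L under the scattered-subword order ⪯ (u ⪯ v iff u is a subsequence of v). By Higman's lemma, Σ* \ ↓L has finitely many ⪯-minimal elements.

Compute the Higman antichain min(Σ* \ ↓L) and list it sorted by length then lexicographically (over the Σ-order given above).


A = [66kk6, 66k666, k6k66k, k6kkk6, kk6666, kk6kk6].

|Q|=50, |F|=25, |δ|=108 (33 ε).
min D↑ (22 st, q0=0, F={17}): 0:6→1,k→2 1:6→3,k→4 2:6→5,k→6 3:6→3,k→7 4:6→8,k→6 5:6→8,k→9 6:6→10,k→6 7:6→11,k→12 8:6→8,k→13 9:6→14,k→15 10:6→16,k→13 11:6→12,k→12 12:6→17,k→12 13:6→18,k→12 14:6→19,k→20 15:6→20,k→12 16:6→12,k→11 17:6→17,k→17 18:6→21,k→12 19:6→21,k→17 20:6→19,k→12 21:6→17,k→17 (ε-aug+det+¬).
'66kk6': run [42, 40, 34, 24, 10, 5] end={s17,s3,s38,s43,s9} ∉↓L; 5/5 del acc.
'66k666': |S_i|=[42, 40, 34, 24, 14, 8, 5] end={s17,s3,s38,s43,s9} ∉↓L; 6/6 deletions ∈↓L.
'k6k66k': run [42, 39, 35, 27, 18, 8, 5] end={s17,s19,s3,s38,s43} — reject; 6/6 deletions ∈↓L.
'k6kkk6': |S_i|=[42, 39, 35, 27, 16, 9, 5] end={s17,s3,s38,s43,s9} ∉↓L; 6/6 del acc.
'kk6666': |S_i|=[42, 39, 33, 30, 18, 9, 5] end={s17,s3,s38,s43,s9} — reject; 6/6 del acc.
'kk6kk6': run [42, 39, 33, 30, 23, 10, 5] end={s17,s3,s38,s43,s9} rej; 6/6 single-dels accept.
6 words, ⪯-incomp.
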